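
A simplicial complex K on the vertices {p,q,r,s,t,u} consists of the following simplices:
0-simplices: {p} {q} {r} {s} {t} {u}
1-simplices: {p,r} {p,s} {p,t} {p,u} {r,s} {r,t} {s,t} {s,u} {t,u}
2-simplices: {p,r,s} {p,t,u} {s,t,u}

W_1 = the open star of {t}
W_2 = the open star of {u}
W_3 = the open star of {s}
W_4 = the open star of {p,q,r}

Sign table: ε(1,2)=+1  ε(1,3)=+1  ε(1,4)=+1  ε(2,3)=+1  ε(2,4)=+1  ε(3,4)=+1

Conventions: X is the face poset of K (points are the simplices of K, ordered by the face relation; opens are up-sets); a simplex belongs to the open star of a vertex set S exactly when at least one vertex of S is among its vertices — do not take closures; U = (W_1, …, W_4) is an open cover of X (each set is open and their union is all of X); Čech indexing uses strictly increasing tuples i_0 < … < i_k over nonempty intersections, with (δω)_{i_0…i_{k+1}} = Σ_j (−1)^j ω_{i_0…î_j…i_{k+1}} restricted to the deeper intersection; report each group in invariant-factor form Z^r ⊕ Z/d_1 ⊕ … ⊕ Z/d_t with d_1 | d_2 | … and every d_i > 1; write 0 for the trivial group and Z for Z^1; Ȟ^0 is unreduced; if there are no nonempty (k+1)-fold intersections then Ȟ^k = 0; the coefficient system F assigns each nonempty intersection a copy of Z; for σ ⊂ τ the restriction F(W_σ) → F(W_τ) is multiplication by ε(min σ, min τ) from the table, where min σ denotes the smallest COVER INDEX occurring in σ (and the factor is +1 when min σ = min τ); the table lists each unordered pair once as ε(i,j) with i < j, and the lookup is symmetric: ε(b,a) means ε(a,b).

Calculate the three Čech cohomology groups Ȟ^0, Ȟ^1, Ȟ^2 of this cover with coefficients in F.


Ȟ^0 ≅ Z; Ȟ^1 ≅ Z; Ȟ^2 ≅ 0

nonempty overlaps:
  W1={{t},{p,t},{r,t},{s,t},{t,u},{p,t,u},{s,t,u}} W2={{u},{p,u},{s,u},{t,u},{p,t,u},{s,t,u}} W3={{s},{p,s},{r,s},{s,t},{s,u},{p,r,s},{s,t,u}} W4={{p},{q},{r},{p,r},{p,s},{p,t},{p,u},{r,s},{r,t},{p,r,s},{p,t,u}}
  W12={{t,u},{p,t,u},{s,t,u}} W13={{s,t},{s,t,u}} W14={{p,t},{r,t},{p,t,u}} W23={{s,u},{s,t,u}} W24={{p,u},{p,t,u}} W34={{p,s},{r,s},{p,r,s}}
  W123={{s,t,u}} W124={{p,t,u}}
C dims 4,6,2; δ0: rk 3, SNF 1^3; δ1: rk 2, SNF 1^2
degree 0: 4−3−0 = 1 → Ȟ^0 ≅ Z
degree 1: 6−2−3 = 1 → Ȟ^1 ≅ Z
degree 2: 2−0−2 = 0 → Ȟ^2 ≅ 0


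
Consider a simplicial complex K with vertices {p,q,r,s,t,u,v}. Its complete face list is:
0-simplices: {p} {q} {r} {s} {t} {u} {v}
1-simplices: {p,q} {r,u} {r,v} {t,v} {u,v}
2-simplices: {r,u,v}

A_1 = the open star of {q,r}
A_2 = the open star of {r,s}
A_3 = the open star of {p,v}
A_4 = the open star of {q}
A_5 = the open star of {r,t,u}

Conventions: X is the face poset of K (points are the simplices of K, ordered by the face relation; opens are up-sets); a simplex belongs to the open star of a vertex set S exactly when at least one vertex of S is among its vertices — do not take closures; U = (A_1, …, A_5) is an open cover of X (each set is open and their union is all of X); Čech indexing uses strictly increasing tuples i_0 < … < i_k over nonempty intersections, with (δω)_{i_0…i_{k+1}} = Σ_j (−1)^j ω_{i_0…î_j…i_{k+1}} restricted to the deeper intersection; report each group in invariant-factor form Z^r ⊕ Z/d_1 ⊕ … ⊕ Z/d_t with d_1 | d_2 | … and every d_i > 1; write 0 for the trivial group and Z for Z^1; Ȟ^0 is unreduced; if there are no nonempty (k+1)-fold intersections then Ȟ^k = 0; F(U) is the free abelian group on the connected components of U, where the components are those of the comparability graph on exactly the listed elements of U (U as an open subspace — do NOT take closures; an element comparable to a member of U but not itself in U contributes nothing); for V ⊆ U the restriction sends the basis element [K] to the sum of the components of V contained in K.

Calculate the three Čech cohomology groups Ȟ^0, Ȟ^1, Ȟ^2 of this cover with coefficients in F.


nerve of the cover:
  A1={{q},{r},{p,q},{r,u},{r,v},{r,u,v}} A2={{r},{s},{r,u},{r,v},{r,u,v}} A3={{p},{v},{p,q},{r,v},{t,v},{u,v},{r,u,v}} A4={{q},{p,q}} A5={{r},{t},{u},{r,u},{r,v},{t,v},{u,v},{r,u,v}}
  A12={{r},{r,u},{r,v},{r,u,v}} A13={{p,q},{r,v},{r,u,v}} A14={{q},{p,q}} A15={{r},{r,u},{r,v},{r,u,v}} A23={{r,v},{r,u,v}} A25={{r},{r,u},{r,v},{r,u,v}} A34={{p,q}} A35={{r,v},{t,v},{u,v},{r,u,v}}
  A123={{r,v},{r,u,v}} A125={{r},{r,u},{r,v},{r,u,v}} A134={{p,q}} A135={{r,v},{r,u,v}} A235={{r,v},{r,u,v}}
  A1235={{r,v},{r,u,v}}
components per intersection:
  A1: {{q},{p,q}} {{r},{r,u},{r,v},{r,u,v}}
  A2: {{r},{r,u},{r,v},{r,u,v}} {{s}}
  A3: {{p},{p,q}} {{v},{r,v},{t,v},{u,v},{r,u,v}}
  A4: {{q},{p,q}}
  A5: {{r},{u},{r,u},{r,v},{u,v},{r,u,v}} {{t},{t,v}}
  A12: {{r},{r,u},{r,v},{r,u,v}}
  A13: {{p,q}} {{r,v},{r,u,v}}
  A14: {{q},{p,q}}
  A15: {{r},{r,u},{r,v},{r,u,v}}
  A23: {{r,v},{r,u,v}}
  A25: {{r},{r,u},{r,v},{r,u,v}}
  A34: {{p,q}}
  A35: {{r,v},{u,v},{r,u,v}} {{t,v}}
  A123: {{r,v},{r,u,v}}
  A125: {{r},{r,u},{r,v},{r,u,v}}
  A134: {{p,q}}
  A135: {{r,v},{r,u,v}}
  A235: {{r,v},{r,u,v}}
  A1235: {{r,v},{r,u,v}}
C dims 9,10,5,1; δ0: rk 6, SNF 1^6; δ1: rk 4, SNF 1^4; δ2: rk 1, SNF 1^1
Ȟ^0 = (9 − 6) − 0 = 3, so Ȟ^0 ≅ Z^3
Ȟ^1 = (10 − 4) − 6 = 0, so Ȟ^1 ≅ 0
Ȟ^2 = (5 − 1) − 4 = 0, so Ȟ^2 ≅ 0

Ȟ^0(U;F) ≅ Z^3, Ȟ^1(U;F) ≅ 0, Ȟ^2(U;F) ≅ 0


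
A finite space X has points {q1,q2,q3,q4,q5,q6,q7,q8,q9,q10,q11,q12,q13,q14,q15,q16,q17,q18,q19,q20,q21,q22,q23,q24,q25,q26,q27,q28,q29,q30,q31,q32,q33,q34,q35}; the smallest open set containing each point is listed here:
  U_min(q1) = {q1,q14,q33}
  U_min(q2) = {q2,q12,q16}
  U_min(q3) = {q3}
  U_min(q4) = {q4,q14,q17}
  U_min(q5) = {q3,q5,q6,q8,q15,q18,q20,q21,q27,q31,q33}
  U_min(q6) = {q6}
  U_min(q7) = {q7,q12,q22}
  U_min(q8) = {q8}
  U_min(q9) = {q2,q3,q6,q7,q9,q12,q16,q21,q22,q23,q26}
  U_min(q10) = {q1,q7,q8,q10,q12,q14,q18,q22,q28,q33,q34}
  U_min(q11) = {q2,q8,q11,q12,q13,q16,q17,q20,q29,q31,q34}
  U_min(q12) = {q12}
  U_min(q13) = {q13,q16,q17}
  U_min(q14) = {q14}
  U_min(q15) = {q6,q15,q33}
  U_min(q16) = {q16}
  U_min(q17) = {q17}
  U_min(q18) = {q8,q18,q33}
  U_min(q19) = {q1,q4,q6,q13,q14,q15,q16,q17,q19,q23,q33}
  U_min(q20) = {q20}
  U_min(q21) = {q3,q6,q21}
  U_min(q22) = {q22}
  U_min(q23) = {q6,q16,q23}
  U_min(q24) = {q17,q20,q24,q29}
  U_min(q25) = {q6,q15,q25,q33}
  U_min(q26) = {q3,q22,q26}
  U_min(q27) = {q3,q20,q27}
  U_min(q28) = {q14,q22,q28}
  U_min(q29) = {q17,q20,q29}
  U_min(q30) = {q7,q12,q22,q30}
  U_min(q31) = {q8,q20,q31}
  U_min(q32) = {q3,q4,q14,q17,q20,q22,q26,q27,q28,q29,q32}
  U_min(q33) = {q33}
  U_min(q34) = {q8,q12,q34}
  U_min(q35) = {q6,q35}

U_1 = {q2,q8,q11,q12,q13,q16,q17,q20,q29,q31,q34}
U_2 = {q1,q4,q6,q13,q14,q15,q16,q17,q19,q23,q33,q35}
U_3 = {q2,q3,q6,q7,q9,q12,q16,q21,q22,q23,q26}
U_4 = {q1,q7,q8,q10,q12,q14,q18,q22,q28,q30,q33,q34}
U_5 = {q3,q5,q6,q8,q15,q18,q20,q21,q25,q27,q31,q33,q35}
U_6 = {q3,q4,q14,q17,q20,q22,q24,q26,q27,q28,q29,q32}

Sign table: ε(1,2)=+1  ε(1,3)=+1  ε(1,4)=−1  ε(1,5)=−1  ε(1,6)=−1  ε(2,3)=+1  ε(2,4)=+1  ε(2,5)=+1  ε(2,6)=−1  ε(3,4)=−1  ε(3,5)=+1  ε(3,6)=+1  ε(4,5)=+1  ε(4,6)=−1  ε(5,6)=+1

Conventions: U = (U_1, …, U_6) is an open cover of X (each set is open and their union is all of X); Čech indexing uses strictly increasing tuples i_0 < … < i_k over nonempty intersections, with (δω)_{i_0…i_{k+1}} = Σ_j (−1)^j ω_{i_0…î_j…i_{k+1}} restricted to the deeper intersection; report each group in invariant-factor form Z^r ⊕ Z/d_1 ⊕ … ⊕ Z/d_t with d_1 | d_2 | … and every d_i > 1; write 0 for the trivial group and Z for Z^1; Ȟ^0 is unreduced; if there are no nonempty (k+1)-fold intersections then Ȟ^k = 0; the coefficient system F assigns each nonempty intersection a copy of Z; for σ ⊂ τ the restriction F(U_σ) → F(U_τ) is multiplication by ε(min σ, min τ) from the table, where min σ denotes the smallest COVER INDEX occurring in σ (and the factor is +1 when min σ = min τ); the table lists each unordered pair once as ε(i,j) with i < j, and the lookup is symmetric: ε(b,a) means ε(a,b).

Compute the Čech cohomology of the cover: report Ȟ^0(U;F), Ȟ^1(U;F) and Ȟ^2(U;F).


nerve simplices:
  U12={q13,q16,q17} U13={q2,q12,q16} U14={q8,q12,q34} U15={q8,q20,q31} U16={q17,q20,q29} U23={q6,q16,q23} U24={q1,q14,q33} U25={q6,q15,q33,q35} U26={q4,q14,q17} U34={q7,q12,q22} U35={q3,q6,q21} U36={q3,q22,q26} U45={q8,q18,q33} U46={q14,q22,q28} U56={q3,q20,q27}
  U123={q16} U126={q17} U134={q12} U145={q8} U156={q20} U235={q6} U245={q33} U246={q14} U346={q22} U356={q3}
C dims 6,15,10; δ0: rk 6, SNF 1^5·2; δ1: rk 9, SNF 1^9
degree 0: 6−6−0 = 0 → Ȟ^0 ≅ 0
degree 1: 15−9−6 = 0 plus torsion [2] → Ȟ^1 ≅ Z/2
degree 2: 10−0−9 = 1 → Ȟ^2 ≅ Z

Ȟ^0 ≅ 0; Ȟ^1 ≅ Z/2; Ȟ^2 ≅ Z


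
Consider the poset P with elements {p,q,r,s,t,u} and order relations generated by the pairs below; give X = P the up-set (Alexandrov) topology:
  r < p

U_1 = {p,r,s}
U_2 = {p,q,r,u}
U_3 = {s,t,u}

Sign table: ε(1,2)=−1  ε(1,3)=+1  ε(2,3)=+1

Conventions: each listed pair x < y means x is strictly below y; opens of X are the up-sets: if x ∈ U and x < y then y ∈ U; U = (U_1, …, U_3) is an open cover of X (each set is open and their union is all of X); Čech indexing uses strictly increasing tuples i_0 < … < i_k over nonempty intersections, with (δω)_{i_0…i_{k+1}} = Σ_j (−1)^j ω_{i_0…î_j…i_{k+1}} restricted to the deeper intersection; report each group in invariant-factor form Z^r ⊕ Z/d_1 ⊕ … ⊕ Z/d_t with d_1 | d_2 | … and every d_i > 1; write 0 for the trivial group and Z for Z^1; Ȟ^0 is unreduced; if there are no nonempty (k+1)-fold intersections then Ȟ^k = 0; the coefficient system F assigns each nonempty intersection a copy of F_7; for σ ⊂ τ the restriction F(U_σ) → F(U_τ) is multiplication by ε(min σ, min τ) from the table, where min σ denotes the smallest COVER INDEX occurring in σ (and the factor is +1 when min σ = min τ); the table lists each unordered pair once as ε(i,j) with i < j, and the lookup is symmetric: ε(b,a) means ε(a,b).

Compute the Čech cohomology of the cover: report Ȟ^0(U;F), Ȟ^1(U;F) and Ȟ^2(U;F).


nerve of the cover:
  U12={p,r} U13={s} U23={u}
C dims 3,3; δ0: rk_F7 3
Ȟ^0 = (3 − 3) − 0 = 0, so Ȟ^0 ≅ 0
Ȟ^1 = (3 − 0) − 3 = 0, so Ȟ^1 ≅ 0
Ȟ^2 = (0 − 0) − 0 = 0, so Ȟ^2 ≅ 0

Ȟ^0 ≅ 0, Ȟ^1 ≅ 0, Ȟ^2 ≅ 0


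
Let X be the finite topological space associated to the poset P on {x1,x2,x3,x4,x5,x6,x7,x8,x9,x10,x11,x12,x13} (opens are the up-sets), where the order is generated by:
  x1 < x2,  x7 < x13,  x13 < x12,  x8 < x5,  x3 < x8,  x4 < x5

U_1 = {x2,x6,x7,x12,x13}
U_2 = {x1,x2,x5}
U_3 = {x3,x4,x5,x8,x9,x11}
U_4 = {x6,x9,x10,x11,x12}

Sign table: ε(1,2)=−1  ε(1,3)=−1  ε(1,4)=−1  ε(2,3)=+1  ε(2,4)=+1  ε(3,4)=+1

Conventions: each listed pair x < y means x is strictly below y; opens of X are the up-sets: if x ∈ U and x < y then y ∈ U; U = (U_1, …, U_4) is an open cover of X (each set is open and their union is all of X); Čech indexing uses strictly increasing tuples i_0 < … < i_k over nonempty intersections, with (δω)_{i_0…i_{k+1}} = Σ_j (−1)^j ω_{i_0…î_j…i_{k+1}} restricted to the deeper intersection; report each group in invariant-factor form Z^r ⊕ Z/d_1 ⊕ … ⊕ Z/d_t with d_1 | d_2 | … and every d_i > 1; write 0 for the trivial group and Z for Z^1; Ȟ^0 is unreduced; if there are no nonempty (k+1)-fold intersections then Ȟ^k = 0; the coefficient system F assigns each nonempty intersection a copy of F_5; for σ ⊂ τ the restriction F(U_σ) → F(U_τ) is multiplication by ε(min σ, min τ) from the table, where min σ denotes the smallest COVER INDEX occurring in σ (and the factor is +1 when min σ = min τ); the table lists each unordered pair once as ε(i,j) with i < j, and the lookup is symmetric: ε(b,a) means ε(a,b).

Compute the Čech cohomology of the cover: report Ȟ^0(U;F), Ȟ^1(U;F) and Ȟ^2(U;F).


nonempty intersections:
  U12={x2} U14={x6,x12} U23={x5} U34={x9,x11}
C dims 4,4; δ0: rk_F5 3
Ȟ^0: (4−3)−0=1 ⇒ Z/5
Ȟ^1: (4−0)−3=1 ⇒ Z/5
Ȟ^2: (0−0)−0=0 ⇒ 0

Ȟ^0(U;F) ≅ Z/5, Ȟ^1(U;F) ≅ Z/5, Ȟ^2(U;F) ≅ 0


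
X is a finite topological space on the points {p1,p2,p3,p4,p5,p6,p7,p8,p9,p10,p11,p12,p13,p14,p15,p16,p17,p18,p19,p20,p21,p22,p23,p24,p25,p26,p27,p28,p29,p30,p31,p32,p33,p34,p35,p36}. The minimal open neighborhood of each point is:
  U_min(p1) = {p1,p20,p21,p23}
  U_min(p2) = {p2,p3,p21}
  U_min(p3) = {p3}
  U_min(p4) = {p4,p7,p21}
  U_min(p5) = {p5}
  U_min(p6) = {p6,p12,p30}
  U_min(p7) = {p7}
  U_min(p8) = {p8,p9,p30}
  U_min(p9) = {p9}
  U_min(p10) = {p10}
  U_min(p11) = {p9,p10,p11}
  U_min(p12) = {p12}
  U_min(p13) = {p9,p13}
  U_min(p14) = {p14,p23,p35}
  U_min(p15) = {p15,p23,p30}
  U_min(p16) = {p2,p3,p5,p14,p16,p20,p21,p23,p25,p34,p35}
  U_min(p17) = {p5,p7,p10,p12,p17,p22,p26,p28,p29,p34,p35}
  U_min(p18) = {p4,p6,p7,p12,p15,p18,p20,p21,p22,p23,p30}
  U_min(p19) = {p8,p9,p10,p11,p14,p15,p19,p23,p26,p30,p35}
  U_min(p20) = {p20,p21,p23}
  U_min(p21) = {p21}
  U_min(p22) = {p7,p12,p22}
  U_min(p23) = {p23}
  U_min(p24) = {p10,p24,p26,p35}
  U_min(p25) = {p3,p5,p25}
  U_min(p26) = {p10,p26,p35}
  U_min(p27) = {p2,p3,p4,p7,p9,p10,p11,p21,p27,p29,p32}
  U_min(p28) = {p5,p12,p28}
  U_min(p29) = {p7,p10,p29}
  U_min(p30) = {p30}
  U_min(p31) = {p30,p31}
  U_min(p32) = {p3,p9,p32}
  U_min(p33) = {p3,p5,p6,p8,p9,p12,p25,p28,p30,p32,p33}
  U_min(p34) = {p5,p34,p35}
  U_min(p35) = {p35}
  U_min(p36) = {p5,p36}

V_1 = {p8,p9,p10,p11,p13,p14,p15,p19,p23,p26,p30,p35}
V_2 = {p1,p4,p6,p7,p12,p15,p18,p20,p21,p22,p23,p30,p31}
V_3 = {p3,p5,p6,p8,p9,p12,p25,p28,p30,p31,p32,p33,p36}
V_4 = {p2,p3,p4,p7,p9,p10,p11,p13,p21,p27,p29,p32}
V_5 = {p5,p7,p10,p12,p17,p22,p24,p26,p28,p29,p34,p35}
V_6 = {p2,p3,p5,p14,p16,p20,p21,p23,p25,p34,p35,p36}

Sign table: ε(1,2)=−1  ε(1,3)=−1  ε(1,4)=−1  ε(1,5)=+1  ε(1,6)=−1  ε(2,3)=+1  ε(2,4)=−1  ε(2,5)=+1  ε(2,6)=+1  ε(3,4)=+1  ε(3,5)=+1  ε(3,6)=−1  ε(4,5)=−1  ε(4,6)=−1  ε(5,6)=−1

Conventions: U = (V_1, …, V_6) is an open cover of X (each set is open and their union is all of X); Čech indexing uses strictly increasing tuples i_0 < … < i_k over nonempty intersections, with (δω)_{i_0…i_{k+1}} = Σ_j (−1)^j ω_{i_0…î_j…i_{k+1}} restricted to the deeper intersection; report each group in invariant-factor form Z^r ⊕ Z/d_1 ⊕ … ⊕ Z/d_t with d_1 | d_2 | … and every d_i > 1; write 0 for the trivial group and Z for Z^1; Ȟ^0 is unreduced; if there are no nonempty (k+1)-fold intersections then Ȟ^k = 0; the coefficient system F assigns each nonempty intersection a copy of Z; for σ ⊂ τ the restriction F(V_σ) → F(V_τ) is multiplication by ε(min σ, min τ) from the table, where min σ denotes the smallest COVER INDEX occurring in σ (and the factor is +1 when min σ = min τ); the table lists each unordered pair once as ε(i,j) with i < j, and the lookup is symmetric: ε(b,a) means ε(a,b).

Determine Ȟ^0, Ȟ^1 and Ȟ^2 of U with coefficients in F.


cover nerve:
  V12={p15,p23,p30} V13={p8,p9,p30} V14={p9,p10,p11,p13} V15={p10,p26,p35} V16={p14,p23,p35} V23={p6,p12,p30,p31} V24={p4,p7,p21} V25={p7,p12,p22} V26={p20,p21,p23} V34={p3,p9,p32} V35={p5,p12,p28} V36={p3,p5,p25,p36} V45={p7,p10,p29} V46={p2,p3,p21} V56={p5,p34,p35}
  V123={p30} V126={p23} V134={p9} V145={p10} V156={p35} V235={p12} V245={p7} V246={p21} V346={p3} V356={p5}
C dims 6,15,10; δ0: rk 6, SNF 1^5·2; δ1: rk 9, SNF 1^9
Ȟ^0: (6−6)−0=0 ⇒ 0
Ȟ^1: (15−9)−6=0 plus torsion [2] ⇒ Z/2
Ȟ^2: (10−0)−9=1 ⇒ Z

Ȟ^0 = 0, Ȟ^1 = Z/2, Ȟ^2 = Z


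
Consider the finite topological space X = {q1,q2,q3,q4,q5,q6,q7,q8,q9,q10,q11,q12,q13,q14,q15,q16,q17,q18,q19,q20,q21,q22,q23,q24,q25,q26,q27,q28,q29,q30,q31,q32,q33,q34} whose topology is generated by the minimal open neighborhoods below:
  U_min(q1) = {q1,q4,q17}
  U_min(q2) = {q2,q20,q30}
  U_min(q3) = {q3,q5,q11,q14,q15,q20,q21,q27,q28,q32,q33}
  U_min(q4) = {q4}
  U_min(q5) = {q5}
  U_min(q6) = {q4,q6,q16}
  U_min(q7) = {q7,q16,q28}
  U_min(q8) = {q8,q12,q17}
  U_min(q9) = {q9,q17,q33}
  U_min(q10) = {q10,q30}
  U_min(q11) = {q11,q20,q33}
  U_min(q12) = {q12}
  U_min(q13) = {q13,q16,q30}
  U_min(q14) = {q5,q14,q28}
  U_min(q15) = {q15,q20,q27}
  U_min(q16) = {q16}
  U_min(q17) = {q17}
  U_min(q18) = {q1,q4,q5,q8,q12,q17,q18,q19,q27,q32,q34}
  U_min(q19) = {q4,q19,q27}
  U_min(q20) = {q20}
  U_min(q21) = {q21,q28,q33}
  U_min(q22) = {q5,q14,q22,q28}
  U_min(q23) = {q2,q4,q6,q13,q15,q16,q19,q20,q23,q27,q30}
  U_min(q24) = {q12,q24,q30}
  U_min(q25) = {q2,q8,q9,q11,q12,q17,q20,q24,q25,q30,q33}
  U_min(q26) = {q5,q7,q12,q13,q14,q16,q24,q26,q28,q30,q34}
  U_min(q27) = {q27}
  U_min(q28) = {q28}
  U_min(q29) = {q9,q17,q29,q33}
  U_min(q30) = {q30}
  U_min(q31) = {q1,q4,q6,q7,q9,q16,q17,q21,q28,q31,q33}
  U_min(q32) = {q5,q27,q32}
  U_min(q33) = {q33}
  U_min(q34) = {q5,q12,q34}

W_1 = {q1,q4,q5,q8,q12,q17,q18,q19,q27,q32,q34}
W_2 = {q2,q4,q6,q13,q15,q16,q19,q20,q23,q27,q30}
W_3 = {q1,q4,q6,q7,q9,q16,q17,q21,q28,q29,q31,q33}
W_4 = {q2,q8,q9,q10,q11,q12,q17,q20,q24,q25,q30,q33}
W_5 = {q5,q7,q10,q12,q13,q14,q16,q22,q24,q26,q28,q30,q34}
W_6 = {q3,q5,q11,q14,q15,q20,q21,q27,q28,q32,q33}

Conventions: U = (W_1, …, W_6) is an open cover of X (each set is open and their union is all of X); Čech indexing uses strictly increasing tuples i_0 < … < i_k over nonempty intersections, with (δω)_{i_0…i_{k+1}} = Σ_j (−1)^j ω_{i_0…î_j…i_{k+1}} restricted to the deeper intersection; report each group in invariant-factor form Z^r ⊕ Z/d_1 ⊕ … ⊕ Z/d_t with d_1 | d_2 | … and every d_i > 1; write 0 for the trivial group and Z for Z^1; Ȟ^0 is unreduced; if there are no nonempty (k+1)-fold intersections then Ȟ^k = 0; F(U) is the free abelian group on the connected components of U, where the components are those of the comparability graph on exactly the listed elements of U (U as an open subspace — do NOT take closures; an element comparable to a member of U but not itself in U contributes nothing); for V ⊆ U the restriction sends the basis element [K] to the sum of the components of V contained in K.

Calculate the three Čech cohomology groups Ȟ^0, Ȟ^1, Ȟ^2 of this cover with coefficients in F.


nerve simplices:
  W12={q4,q19,q27} W13={q1,q4,q17} W14={q8,q12,q17} W15={q5,q12,q34} W16={q5,q27,q32} W23={q4,q6,q16} W24={q2,q20,q30} W25={q13,q16,q30} W26={q15,q20,q27} W34={q9,q17,q33} W35={q7,q16,q28} W36={q21,q28,q33} W45={q10,q12,q24,q30} W46={q11,q20,q33} W56={q5,q14,q28}
  W123={q4} W126={q27} W134={q17} W145={q12} W156={q5} W235={q16} W245={q30} W246={q20} W346={q33} W356={q28}
components per intersection:
  W1: {q1,q4,q5,q8,q12,q17,q18,q19,q27,q32,q34}
  W2: {q2,q4,q6,q13,q15,q16,q19,q20,q23,q27,q30}
  W3: {q1,q4,q6,q7,q9,q16,q17,q21,q28,q29,q31,q33}
  W4: {q2,q8,q9,q10,q11,q12,q17,q20,q24,q25,q30,q33}
  W5: {q5,q7,q10,q12,q13,q14,q16,q22,q24,q26,q28,q30,q34}
  W6: {q3,q5,q11,q14,q15,q20,q21,q27,q28,q32,q33}
  W12: {q4,q19,q27}
  W13: {q1,q4,q17}
  W14: {q8,q12,q17}
  W15: {q5,q12,q34}
  W16: {q5,q27,q32}
  W23: {q4,q6,q16}
  W24: {q2,q20,q30}
  W25: {q13,q16,q30}
  W26: {q15,q20,q27}
  W34: {q9,q17,q33}
  W35: {q7,q16,q28}
  W36: {q21,q28,q33}
  W45: {q10,q12,q24,q30}
  W46: {q11,q20,q33}
  W56: {q5,q14,q28}
  W123: {q4}
  W126: {q27}
  W134: {q17}
  W145: {q12}
  W156: {q5}
  W235: {q16}
  W245: {q30}
  W246: {q20}
  W346: {q33}
  W356: {q28}
C dims 6,15,10; δ0: rk 5, SNF 1^5; δ1: rk 10, SNF 1^9·2
degree 0: 6−5−0 = 1 → Ȟ^0 ≅ Z
degree 1: 15−10−5 = 0 → Ȟ^1 ≅ 0
degree 2: 10−0−10 = 0 plus torsion [2] → Ȟ^2 ≅ Z/2

Ȟ^0 ≅ Z, Ȟ^1 ≅ 0, Ȟ^2 ≅ Z/2


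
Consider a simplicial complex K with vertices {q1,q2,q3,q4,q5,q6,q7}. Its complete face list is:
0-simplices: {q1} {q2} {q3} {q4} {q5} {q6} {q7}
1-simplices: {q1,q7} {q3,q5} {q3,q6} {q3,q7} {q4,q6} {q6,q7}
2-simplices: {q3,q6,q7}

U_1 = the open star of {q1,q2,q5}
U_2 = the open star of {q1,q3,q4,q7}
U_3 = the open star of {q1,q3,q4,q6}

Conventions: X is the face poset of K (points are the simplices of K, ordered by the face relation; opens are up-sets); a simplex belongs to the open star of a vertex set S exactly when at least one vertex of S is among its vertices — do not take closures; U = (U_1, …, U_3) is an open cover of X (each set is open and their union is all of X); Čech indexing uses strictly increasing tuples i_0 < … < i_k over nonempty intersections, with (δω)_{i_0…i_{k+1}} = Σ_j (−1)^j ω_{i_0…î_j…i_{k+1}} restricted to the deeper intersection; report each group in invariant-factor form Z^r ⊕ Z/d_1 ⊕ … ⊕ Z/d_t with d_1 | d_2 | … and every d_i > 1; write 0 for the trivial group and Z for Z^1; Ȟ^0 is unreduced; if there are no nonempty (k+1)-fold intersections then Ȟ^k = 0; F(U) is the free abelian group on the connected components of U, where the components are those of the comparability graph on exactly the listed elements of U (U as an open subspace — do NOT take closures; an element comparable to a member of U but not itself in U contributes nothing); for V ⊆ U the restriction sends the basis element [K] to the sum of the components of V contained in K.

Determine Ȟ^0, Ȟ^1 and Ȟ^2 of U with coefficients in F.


Ȟ^0 ≅ Z^2, Ȟ^1 ≅ 0 and Ȟ^2 ≅ 0

intersection data:
  U1={{q1},{q2},{q5},{q1,q7},{q3,q5}} U2={{q1},{q3},{q4},{q7},{q1,q7},{q3,q5},{q3,q6},{q3,q7},{q4,q6},{q6,q7},{q3,q6,q7}} U3={{q1},{q3},{q4},{q6},{q1,q7},{q3,q5},{q3,q6},{q3,q7},{q4,q6},{q6,q7},{q3,q6,q7}}
  U12={{q1},{q1,q7},{q3,q5}} U13={{q1},{q1,q7},{q3,q5}} U23={{q1},{q3},{q4},{q1,q7},{q3,q5},{q3,q6},{q3,q7},{q4,q6},{q6,q7},{q3,q6,q7}}
  U123={{q1},{q1,q7},{q3,q5}}
components per intersection:
  U1: {{q1},{q1,q7}} {{q2}} {{q5},{q3,q5}}
  U2: {{q1},{q3},{q7},{q1,q7},{q3,q5},{q3,q6},{q3,q7},{q6,q7},{q3,q6,q7}} {{q4},{q4,q6}}
  U3: {{q1},{q1,q7}} {{q3},{q4},{q6},{q3,q5},{q3,q6},{q3,q7},{q4,q6},{q6,q7},{q3,q6,q7}}
  U12: {{q1},{q1,q7}} {{q3,q5}}
  U13: {{q1},{q1,q7}} {{q3,q5}}
  U23: {{q1},{q1,q7}} {{q3},{q3,q5},{q3,q6},{q3,q7},{q6,q7},{q3,q6,q7}} {{q4},{q4,q6}}
  U123: {{q1},{q1,q7}} {{q3,q5}}
C dims 7,7,2; δ0: rk 5, SNF 1^5; δ1: rk 2, SNF 1^2
Ȟ^0 = (7 − 5) − 0 = 2, so Ȟ^0 ≅ Z^2
Ȟ^1 = (7 − 2) − 5 = 0, so Ȟ^1 ≅ 0
Ȟ^2 = (2 − 0) − 2 = 0, so Ȟ^2 ≅ 0


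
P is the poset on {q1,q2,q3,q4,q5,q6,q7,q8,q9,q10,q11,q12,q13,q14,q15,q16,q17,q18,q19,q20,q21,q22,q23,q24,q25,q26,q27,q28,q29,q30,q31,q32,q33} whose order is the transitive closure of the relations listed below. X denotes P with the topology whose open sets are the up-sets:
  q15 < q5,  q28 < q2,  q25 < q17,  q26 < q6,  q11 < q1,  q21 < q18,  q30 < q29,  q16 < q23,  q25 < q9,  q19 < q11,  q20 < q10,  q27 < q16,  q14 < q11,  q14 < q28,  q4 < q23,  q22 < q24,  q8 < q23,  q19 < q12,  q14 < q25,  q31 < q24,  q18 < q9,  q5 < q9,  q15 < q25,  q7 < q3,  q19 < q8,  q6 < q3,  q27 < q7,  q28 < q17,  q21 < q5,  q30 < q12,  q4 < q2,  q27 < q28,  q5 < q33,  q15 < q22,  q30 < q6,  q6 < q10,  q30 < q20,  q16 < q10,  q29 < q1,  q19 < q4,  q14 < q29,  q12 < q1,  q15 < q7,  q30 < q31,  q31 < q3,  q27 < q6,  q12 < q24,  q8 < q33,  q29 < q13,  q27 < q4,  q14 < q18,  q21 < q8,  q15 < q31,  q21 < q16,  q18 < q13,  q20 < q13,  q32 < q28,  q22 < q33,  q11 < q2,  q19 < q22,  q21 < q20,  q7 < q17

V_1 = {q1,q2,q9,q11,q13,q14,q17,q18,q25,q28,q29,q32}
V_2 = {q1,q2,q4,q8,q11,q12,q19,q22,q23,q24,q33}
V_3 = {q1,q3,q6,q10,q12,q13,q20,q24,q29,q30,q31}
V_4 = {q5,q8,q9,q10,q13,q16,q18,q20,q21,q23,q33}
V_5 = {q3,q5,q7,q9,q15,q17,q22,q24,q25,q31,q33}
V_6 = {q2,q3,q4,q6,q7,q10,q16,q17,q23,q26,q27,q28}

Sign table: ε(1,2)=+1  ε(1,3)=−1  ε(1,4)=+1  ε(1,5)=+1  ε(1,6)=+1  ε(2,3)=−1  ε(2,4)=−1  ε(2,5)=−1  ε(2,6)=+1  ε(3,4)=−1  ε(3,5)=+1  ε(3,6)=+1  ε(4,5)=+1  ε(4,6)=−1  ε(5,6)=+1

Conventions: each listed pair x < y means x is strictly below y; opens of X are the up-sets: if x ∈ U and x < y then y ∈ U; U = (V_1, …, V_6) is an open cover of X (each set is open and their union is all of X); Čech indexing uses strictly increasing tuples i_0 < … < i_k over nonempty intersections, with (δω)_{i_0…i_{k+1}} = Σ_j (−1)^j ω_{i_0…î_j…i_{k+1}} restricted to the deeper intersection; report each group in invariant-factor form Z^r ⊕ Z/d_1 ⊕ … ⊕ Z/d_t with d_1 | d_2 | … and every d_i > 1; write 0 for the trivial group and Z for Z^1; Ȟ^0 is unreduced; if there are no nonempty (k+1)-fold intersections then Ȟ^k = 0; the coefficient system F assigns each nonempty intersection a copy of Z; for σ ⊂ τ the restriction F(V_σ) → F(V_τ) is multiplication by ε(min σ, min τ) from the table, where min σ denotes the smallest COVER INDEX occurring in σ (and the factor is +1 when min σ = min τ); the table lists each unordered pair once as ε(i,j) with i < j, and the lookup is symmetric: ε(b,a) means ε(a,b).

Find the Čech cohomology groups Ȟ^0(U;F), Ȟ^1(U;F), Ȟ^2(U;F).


Ȟ^0(U;F) ≅ 0, Ȟ^1(U;F) ≅ Z/2 and Ȟ^2(U;F) ≅ Z

nerve simplices:
  V12={q1,q2,q11} V13={q1,q13,q29} V14={q9,q13,q18} V15={q9,q17,q25} V16={q2,q17,q28} V23={q1,q12,q24} V24={q8,q23,q33} V25={q22,q24,q33} V26={q2,q4,q23} V34={q10,q13,q20} V35={q3,q24,q31} V36={q3,q6,q10} V45={q5,q9,q33} V46={q10,q16,q23} V56={q3,q7,q17}
  V123={q1} V126={q2} V134={q13} V145={q9} V156={q17} V235={q24} V245={q33} V246={q23} V346={q10} V356={q3}
C dims 6,15,10; δ0: rk 6, SNF 1^5·2; δ1: rk 9, SNF 1^9
degree 0: 6−6−0 = 0 → Ȟ^0 ≅ 0
degree 1: 15−9−6 = 0 plus torsion [2] → Ȟ^1 ≅ Z/2
degree 2: 10−0−9 = 1 → Ȟ^2 ≅ Z


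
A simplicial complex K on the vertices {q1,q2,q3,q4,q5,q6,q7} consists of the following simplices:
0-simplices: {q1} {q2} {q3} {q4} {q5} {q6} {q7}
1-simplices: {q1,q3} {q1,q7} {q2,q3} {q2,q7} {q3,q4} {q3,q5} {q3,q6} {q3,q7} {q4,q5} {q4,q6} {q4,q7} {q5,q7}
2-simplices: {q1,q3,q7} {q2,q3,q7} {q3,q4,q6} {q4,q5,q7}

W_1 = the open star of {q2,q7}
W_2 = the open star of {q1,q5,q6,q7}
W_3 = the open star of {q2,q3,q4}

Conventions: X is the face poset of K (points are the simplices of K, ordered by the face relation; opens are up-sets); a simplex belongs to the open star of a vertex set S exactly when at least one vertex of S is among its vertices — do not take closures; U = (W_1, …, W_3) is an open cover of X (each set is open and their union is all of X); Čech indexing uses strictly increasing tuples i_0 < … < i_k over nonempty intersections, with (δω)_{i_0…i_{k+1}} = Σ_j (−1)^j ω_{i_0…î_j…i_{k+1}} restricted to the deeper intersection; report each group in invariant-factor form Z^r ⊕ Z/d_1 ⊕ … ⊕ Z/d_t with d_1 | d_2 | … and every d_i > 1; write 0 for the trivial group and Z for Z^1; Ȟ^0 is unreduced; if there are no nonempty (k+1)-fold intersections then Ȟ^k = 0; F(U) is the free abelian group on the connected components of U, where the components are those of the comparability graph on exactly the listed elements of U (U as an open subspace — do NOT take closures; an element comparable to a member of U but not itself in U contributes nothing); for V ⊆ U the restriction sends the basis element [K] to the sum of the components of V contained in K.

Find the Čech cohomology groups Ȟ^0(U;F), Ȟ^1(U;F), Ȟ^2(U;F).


nerve simplices:
  W1={{q2},{q7},{q1,q7},{q2,q3},{q2,q7},{q3,q7},{q4,q7},{q5,q7},{q1,q3,q7},{q2,q3,q7},{q4,q5,q7}} W2={{q1},{q5},{q6},{q7},{q1,q3},{q1,q7},{q2,q7},{q3,q5},{q3,q6},{q3,q7},{q4,q5},{q4,q6},{q4,q7},{q5,q7},{q1,q3,q7},{q2,q3,q7},{q3,q4,q6},{q4,q5,q7}} W3={{q2},{q3},{q4},{q1,q3},{q2,q3},{q2,q7},{q3,q4},{q3,q5},{q3,q6},{q3,q7},{q4,q5},{q4,q6},{q4,q7},{q1,q3,q7},{q2,q3,q7},{q3,q4,q6},{q4,q5,q7}}
  W12={{q7},{q1,q7},{q2,q7},{q3,q7},{q4,q7},{q5,q7},{q1,q3,q7},{q2,q3,q7},{q4,q5,q7}} W13={{q2},{q2,q3},{q2,q7},{q3,q7},{q4,q7},{q1,q3,q7},{q2,q3,q7},{q4,q5,q7}} W23={{q1,q3},{q2,q7},{q3,q5},{q3,q6},{q3,q7},{q4,q5},{q4,q6},{q4,q7},{q1,q3,q7},{q2,q3,q7},{q3,q4,q6},{q4,q5,q7}}
  W123={{q2,q7},{q3,q7},{q4,q7},{q1,q3,q7},{q2,q3,q7},{q4,q5,q7}}
components per intersection:
  W1: {{q2},{q7},{q1,q7},{q2,q3},{q2,q7},{q3,q7},{q4,q7},{q5,q7},{q1,q3,q7},{q2,q3,q7},{q4,q5,q7}}
  W2: {{q1},{q5},{q7},{q1,q3},{q1,q7},{q2,q7},{q3,q5},{q3,q7},{q4,q5},{q4,q7},{q5,q7},{q1,q3,q7},{q2,q3,q7},{q4,q5,q7}} {{q6},{q3,q6},{q4,q6},{q3,q4,q6}}
  W3: {{q2},{q3},{q4},{q1,q3},{q2,q3},{q2,q7},{q3,q4},{q3,q5},{q3,q6},{q3,q7},{q4,q5},{q4,q6},{q4,q7},{q1,q3,q7},{q2,q3,q7},{q3,q4,q6},{q4,q5,q7}}
  W12: {{q7},{q1,q7},{q2,q7},{q3,q7},{q4,q7},{q5,q7},{q1,q3,q7},{q2,q3,q7},{q4,q5,q7}}
  W13: {{q2},{q2,q3},{q2,q7},{q3,q7},{q1,q3,q7},{q2,q3,q7}} {{q4,q7},{q4,q5,q7}}
  W23: {{q1,q3},{q2,q7},{q3,q7},{q1,q3,q7},{q2,q3,q7}} {{q3,q5}} {{q3,q6},{q4,q6},{q3,q4,q6}} {{q4,q5},{q4,q7},{q4,q5,q7}}
  W123: {{q2,q7},{q3,q7},{q1,q3,q7},{q2,q3,q7}} {{q4,q7},{q4,q5,q7}}
C dims 4,7,2; δ0: rk 3, SNF 1^3; δ1: rk 2, SNF 1^2
degree 0: 4−3−0 = 1 → Ȟ^0 ≅ Z
degree 1: 7−2−3 = 2 → Ȟ^1 ≅ Z^2
degree 2: 2−0−2 = 0 → Ȟ^2 ≅ 0

Ȟ^0(U;F) ≅ Z, Ȟ^1(U;F) ≅ Z^2 and Ȟ^2(U;F) ≅ 0


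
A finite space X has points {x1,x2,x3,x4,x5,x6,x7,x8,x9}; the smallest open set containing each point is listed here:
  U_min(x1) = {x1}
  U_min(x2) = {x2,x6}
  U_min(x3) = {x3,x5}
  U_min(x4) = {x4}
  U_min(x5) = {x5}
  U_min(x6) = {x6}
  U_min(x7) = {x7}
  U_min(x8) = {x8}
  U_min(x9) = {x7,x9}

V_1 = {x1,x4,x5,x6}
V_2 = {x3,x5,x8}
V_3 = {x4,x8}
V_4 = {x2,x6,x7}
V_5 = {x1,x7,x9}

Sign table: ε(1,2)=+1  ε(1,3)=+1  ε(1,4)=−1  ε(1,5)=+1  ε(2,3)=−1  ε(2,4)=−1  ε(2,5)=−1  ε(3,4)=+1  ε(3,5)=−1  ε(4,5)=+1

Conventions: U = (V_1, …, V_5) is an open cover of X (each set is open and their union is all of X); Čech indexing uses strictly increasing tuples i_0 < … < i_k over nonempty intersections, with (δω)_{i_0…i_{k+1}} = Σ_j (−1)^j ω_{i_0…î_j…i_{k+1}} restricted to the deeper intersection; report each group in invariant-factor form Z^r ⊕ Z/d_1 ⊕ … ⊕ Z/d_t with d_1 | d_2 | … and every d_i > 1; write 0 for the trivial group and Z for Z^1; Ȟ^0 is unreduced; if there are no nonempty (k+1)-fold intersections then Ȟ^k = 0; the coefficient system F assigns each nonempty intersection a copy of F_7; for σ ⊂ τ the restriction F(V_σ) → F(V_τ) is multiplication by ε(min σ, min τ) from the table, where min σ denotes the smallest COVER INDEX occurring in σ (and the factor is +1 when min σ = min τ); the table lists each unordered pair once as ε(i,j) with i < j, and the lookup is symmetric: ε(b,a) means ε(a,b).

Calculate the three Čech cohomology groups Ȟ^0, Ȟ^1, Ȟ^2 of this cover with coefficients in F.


Ȟ^0(U;F) ≅ 0, Ȟ^1(U;F) ≅ Z/7 and Ȟ^2(U;F) ≅ 0

nonempty overlaps:
  V12={x5} V13={x4} V14={x6} V15={x1} V23={x8} V45={x7}
C dims 5,6; δ0: rk_F7 5
degree 0: 5−5−0 = 0 → Ȟ^0 ≅ 0
degree 1: 6−0−5 = 1 → Ȟ^1 ≅ Z/7
degree 2: 0−0−0 = 0 → Ȟ^2 ≅ 0


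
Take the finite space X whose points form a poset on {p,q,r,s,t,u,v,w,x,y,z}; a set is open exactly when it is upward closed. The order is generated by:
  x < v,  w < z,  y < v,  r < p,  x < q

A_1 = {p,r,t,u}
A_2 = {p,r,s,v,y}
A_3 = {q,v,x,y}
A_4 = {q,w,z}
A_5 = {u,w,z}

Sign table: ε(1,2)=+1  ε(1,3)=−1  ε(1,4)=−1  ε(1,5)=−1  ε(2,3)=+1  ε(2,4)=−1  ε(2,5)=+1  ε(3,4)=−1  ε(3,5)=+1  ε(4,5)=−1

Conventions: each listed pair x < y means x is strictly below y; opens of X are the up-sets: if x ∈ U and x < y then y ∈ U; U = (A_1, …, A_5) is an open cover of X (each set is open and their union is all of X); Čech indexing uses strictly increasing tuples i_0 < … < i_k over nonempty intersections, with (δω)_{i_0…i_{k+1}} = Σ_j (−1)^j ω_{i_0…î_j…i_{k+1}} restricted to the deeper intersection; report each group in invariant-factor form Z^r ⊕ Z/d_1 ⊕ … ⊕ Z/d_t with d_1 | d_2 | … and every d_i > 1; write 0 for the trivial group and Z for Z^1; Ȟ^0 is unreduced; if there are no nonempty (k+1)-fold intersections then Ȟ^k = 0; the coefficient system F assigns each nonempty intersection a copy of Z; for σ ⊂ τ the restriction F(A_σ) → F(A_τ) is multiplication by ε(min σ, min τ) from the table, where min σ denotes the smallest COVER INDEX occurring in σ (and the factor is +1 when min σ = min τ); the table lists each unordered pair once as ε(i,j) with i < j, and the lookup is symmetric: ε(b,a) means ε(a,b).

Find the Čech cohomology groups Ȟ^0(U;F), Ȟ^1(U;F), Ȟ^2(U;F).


nonempty intersections:
  A12={p,r} A15={u} A23={v,y} A34={q} A45={w,z}
C dims 5,5; δ0: rk 5, SNF 1^4·2
Ȟ^0: (5−5)−0=0 ⇒ 0
Ȟ^1: (5−0)−5=0 plus torsion [2] ⇒ Z/2
Ȟ^2: (0−0)−0=0 ⇒ 0

Ȟ^0(U;F) ≅ 0, Ȟ^1(U;F) ≅ Z/2, Ȟ^2(U;F) ≅ 0


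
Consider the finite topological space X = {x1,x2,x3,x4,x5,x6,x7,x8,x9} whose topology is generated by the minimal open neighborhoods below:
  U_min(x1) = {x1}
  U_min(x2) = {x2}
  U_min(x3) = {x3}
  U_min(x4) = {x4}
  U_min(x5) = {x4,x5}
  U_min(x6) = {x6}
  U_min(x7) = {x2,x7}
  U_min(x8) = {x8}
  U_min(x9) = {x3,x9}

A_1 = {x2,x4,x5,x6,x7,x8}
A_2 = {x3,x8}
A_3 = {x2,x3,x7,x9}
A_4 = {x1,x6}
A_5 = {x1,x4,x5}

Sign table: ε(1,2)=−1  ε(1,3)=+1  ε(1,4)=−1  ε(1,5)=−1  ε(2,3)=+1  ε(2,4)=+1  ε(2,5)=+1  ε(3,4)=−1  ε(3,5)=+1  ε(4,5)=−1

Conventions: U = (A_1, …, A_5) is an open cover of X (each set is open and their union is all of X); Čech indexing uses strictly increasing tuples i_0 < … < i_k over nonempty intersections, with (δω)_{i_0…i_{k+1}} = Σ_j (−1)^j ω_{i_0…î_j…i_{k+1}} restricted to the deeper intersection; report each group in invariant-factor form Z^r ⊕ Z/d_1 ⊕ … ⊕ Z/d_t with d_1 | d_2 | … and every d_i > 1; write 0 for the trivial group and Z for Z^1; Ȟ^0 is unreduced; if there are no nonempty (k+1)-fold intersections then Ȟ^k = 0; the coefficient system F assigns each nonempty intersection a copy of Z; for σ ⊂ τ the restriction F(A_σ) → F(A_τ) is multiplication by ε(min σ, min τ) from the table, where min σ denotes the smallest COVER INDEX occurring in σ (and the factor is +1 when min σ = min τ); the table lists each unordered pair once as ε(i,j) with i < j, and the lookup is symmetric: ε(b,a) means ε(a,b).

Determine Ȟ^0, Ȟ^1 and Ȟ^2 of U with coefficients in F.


Ȟ^0(U;F) ≅ 0; Ȟ^1(U;F) ≅ Z ⊕ Z/2; Ȟ^2(U;F) ≅ 0

nerve simplices:
  A12={x8} A13={x2,x7} A14={x6} A15={x4,x5} A23={x3} A45={x1}
C dims 5,6; δ0: rk 5, SNF 1^4·2
degree 0: 5−5−0 = 0 → Ȟ^0 ≅ 0
degree 1: 6−0−5 = 1 plus torsion [2] → Ȟ^1 ≅ Z ⊕ Z/2
degree 2: 0−0−0 = 0 → Ȟ^2 ≅ 0


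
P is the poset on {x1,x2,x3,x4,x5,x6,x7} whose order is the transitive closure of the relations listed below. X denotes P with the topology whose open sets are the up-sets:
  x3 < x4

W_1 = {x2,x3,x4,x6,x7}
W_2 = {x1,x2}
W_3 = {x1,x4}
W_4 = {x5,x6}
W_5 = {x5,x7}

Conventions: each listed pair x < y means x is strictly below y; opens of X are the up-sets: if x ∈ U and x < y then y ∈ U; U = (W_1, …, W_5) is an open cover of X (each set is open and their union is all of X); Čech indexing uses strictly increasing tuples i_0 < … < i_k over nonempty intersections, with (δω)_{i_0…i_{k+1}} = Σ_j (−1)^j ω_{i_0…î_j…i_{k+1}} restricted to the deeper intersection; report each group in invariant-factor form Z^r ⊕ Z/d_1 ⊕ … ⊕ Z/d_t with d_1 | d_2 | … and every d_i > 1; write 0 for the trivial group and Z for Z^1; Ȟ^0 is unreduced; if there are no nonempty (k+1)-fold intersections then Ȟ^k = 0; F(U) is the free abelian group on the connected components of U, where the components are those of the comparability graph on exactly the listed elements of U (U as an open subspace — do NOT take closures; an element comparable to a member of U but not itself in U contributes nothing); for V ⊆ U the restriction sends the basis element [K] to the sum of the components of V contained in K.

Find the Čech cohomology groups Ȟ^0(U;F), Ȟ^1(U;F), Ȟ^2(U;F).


Ȟ^0 = Z^6,  Ȟ^1 = 0,  Ȟ^2 = 0

nerve simplices:
  W12={x2} W13={x4} W14={x6} W15={x7} W23={x1} W45={x5}
components per intersection:
  W1: {x2} {x3,x4} {x6} {x7}
  W2: {x1} {x2}
  W3: {x1} {x4}
  W4: {x5} {x6}
  W5: {x5} {x7}
  W12: {x2}
  W13: {x4}
  W14: {x6}
  W15: {x7}
  W23: {x1}
  W45: {x5}
C dims 12,6; δ0: rk 6, SNF 1^6
degree 0: 12−6−0 = 6 → Ȟ^0 ≅ Z^6
degree 1: 6−0−6 = 0 → Ȟ^1 ≅ 0
degree 2: 0−0−0 = 0 → Ȟ^2 ≅ 0


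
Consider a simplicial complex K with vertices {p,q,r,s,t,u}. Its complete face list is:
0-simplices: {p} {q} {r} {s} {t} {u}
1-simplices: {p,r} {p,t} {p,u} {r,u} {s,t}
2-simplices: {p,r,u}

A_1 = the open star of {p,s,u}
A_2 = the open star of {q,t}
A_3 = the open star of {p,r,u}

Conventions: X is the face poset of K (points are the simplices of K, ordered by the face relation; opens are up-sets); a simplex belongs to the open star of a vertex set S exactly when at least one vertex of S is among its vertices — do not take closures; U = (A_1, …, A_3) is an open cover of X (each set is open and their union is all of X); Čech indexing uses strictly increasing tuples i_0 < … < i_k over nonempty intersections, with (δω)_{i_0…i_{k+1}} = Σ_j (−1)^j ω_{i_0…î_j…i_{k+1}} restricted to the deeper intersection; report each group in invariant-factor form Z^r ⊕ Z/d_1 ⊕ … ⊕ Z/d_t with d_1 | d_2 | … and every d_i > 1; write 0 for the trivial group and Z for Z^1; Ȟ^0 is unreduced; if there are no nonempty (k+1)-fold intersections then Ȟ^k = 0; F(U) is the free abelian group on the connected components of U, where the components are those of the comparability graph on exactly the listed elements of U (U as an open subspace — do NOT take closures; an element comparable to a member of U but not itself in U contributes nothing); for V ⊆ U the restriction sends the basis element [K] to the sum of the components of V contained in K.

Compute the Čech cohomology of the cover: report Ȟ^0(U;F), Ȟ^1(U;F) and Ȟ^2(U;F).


nerve simplices:
  A1={{p},{s},{u},{p,r},{p,t},{p,u},{r,u},{s,t},{p,r,u}} A2={{q},{t},{p,t},{s,t}} A3={{p},{r},{u},{p,r},{p,t},{p,u},{r,u},{p,r,u}}
  A12={{p,t},{s,t}} A13={{p},{u},{p,r},{p,t},{p,u},{r,u},{p,r,u}} A23={{p,t}}
  A123={{p,t}}
components per intersection:
  A1: {{p},{u},{p,r},{p,t},{p,u},{r,u},{p,r,u}} {{s},{s,t}}
  A2: {{q}} {{t},{p,t},{s,t}}
  A3: {{p},{r},{u},{p,r},{p,t},{p,u},{r,u},{p,r,u}}
  A12: {{p,t}} {{s,t}}
  A13: {{p},{u},{p,r},{p,t},{p,u},{r,u},{p,r,u}}
  A23: {{p,t}}
  A123: {{p,t}}
C dims 5,4,1; δ0: rk 3, SNF 1^3; δ1: rk 1, SNF 1^1
degree 0: 5−3−0 = 2 → Ȟ^0 ≅ Z^2
degree 1: 4−1−3 = 0 → Ȟ^1 ≅ 0
degree 2: 1−0−1 = 0 → Ȟ^2 ≅ 0

Ȟ^0 = Z^2, Ȟ^1 = 0 and Ȟ^2 = 0


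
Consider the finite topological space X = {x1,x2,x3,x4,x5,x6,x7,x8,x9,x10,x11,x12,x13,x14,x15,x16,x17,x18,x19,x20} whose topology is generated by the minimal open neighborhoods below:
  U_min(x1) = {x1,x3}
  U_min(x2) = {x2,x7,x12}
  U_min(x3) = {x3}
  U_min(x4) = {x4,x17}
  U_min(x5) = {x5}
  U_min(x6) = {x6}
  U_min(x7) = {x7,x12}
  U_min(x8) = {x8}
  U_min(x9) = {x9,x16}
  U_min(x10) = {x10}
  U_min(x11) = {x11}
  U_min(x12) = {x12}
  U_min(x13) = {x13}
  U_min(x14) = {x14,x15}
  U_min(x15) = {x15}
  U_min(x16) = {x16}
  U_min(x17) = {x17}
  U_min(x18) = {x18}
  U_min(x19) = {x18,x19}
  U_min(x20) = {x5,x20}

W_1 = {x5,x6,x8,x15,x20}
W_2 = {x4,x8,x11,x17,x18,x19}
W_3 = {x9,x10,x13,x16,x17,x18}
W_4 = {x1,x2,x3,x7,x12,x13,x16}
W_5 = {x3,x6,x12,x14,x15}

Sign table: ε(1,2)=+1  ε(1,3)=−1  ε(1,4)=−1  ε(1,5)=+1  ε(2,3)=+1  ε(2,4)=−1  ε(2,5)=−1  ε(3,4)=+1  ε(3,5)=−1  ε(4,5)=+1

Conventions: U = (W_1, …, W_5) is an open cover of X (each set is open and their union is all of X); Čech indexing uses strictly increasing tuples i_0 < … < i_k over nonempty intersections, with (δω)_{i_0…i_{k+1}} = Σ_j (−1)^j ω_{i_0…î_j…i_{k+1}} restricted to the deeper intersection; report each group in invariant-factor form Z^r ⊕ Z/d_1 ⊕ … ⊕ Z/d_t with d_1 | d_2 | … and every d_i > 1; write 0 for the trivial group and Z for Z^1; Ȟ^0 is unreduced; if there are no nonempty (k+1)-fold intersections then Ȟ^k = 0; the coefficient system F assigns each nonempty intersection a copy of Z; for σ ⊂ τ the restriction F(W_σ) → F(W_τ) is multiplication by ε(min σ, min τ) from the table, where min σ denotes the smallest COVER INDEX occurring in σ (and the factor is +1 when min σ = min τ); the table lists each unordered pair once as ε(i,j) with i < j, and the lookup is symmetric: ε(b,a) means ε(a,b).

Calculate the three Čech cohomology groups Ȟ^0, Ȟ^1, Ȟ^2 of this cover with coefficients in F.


intersection data:
  W12={x8} W15={x6,x15} W23={x17,x18} W34={x13,x16} W45={x3,x12}
C dims 5,5; δ0: rk 4, SNF 1^4
Ȟ^0 = (5 − 4) − 0 = 1, so Ȟ^0 ≅ Z
Ȟ^1 = (5 − 0) − 4 = 1, so Ȟ^1 ≅ Z
Ȟ^2 = (0 − 0) − 0 = 0, so Ȟ^2 ≅ 0

Ȟ^0(U;F) ≅ Z; Ȟ^1(U;F) ≅ Z; Ȟ^2(U;F) ≅ 0
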